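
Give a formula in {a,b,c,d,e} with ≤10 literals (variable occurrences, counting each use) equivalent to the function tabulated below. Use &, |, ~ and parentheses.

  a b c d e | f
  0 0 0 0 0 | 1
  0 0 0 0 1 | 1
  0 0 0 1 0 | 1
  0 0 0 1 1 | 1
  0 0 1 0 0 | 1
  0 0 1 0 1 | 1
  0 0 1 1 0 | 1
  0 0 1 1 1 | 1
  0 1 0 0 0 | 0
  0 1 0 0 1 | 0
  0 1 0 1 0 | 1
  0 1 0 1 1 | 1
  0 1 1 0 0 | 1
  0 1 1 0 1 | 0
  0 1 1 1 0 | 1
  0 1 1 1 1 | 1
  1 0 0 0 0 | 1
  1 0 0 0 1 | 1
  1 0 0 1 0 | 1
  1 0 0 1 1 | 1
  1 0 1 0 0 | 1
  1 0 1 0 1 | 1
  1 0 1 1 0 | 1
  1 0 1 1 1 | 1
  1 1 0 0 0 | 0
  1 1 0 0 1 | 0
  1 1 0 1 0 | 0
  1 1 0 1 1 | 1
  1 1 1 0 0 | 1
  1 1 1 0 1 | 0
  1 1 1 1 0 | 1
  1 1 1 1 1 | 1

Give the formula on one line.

((~b | (c & ~e)) | (((~d | (e | ~a)) & d) & (b | ~e)))

  ~b = 11111111000000001111111100000000
  ~e = 10101010101010101010101010101010
  (c & ~e) = 00001010000010100000101000001010
  (~b | (c & ~e)) = 11111111000010101111111100001010
  ~d = 11001100110011001100110011001100
  ~a = 11111111111111110000000000000000
  (e | ~a) = 11111111111111110101010101010101
  (~d | (e | ~a)) = 11111111111111111101110111011101
  ((~d | (e | ~a)) & d) = 00110011001100110001000100010001
  (b | ~e) = 10101010111111111010101011111111
  (((~d | (e | ~a)) & d) & (b | ~e)) = 00100010001100110000000000010001
  ((~b | (c & ~e)) | (((~d | (e | ~a)) & d) & (b | ~e))) = 11111111001110111111111100011011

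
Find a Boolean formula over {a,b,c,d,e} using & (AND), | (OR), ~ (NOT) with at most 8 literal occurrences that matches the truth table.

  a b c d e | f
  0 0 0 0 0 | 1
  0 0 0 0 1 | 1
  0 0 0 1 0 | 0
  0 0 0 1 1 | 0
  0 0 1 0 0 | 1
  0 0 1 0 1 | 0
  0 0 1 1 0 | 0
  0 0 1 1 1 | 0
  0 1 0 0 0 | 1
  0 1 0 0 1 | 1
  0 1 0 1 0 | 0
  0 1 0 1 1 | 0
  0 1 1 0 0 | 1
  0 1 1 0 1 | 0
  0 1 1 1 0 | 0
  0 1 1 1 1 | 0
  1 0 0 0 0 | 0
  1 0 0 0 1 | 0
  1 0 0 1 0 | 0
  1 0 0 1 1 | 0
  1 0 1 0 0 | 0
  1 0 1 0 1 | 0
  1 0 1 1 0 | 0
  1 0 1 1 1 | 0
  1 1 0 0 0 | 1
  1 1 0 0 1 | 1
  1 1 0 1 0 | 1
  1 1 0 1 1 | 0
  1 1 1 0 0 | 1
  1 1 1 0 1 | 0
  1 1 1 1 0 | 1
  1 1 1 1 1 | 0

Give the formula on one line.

((~d | a) & ((~e | ~d) & ((~c | ~e) & (~a | b))))

  ~d = 11001100110011001100110011001100
  (~d | a) = 11001100110011001111111111111111
  ~e = 10101010101010101010101010101010
  (~e | ~d) = 11101110111011101110111011101110
  ~c = 11110000111100001111000011110000
  (~c | ~e) = 11111010111110101111101011111010
  ~a = 11111111111111110000000000000000
  (~a | b) = 11111111111111110000000011111111
  ((~c | ~e) & (~a | b)) = 11111010111110100000000011111010
  ((~e | ~d) & ((~c | ~e) & (~a | b))) = 11101010111010100000000011101010
  ((~d | a) & ((~e | ~d) & ((~c | ~e) & (~a | b)))) = 11001000110010000000000011101010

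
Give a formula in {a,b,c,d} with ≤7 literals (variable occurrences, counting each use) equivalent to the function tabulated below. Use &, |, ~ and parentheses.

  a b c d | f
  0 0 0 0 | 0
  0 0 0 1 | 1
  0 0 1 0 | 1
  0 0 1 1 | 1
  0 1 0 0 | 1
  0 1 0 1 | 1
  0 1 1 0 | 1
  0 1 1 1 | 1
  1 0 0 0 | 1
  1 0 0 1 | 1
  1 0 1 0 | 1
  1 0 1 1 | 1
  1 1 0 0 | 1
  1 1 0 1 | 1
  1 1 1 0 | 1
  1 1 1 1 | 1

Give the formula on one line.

  ~a = 1111111100000000
  (~a & b) = 0000111100000000
  ~b = 1111000011110000
  (~b & d) = 0101000001010000
  ((~a & b) | (~b & d)) = 0101111101010000
  (b | c) = 0011111100111111
  ((b | c) | a) = 0011111111111111
  (((~a & b) | (~b & d)) | ((b | c) | a)) = 0111111111111111

(((~a & b) | (~b & d)) | ((b | c) | a))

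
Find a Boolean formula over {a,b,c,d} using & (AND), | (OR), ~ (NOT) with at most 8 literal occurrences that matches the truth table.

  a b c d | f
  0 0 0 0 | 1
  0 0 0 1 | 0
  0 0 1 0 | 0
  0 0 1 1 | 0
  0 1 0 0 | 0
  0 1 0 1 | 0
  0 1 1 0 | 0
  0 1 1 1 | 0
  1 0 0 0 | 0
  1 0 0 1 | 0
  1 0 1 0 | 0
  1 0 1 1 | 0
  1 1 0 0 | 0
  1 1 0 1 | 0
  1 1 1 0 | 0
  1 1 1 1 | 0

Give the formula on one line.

  ~a = 1111111100000000
  ~b = 1111000011110000
  (a | ~b) = 1111000011111111
  (~a & (a | ~b)) = 1111000000000000
  ~c = 1100110011001100
  ~d = 1010101010101010
  (~c & ~d) = 1000100010001000
  ((~a & (a | ~b)) & (~c & ~d)) = 1000000000000000

((~a & (a | ~b)) & (~c & ~d))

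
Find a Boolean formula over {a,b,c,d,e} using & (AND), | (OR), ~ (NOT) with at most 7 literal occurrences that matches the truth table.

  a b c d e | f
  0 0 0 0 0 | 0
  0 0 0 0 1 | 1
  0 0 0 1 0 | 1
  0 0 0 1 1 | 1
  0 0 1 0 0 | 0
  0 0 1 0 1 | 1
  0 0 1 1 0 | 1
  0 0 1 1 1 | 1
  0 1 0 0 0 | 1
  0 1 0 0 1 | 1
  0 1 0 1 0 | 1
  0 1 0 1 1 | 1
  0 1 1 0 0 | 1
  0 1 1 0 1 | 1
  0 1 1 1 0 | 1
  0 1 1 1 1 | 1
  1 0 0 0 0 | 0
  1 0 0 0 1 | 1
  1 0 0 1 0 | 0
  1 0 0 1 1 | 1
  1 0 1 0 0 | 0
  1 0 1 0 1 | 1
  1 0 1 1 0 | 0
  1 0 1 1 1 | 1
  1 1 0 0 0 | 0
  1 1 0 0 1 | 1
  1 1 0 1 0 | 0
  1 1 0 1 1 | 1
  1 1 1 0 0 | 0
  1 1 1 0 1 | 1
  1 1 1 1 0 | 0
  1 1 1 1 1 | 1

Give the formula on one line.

  ~a = 11111111111111110000000000000000
  (~a | e) = 11111111111111110101010101010101
  (e | b) = 01010101111111110101010111111111
  ((e | b) | d) = 01110111111111110111011111111111
  ((~a | e) & ((e | b) | d)) = 01110111111111110101010101010101

((~a | e) & ((e | b) | d))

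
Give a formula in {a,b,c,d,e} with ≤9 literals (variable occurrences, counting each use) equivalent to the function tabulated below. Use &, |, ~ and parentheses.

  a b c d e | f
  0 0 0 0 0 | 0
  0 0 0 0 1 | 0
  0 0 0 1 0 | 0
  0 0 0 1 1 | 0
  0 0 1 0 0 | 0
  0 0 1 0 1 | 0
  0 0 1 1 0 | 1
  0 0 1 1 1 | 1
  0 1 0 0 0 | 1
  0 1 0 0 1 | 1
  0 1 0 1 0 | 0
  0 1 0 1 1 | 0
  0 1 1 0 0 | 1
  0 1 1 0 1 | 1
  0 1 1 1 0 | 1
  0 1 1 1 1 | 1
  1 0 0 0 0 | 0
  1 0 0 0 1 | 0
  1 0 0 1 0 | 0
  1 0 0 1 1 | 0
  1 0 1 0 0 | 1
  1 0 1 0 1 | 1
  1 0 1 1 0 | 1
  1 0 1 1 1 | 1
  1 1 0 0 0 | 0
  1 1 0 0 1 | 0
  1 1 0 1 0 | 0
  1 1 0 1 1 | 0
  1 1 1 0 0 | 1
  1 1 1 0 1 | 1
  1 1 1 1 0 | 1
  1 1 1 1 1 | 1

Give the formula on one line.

  (d | a) = 00110011001100111111111111111111
  ((d | a) & c) = 00000011000000110000111100001111
  ~d = 11001100110011001100110011001100
  (b | a) = 00000000111111111111111111111111
  (~d & (b | a)) = 00000000110011001100110011001100
  ~a = 11111111111111110000000000000000
  ((~d & (b | a)) & ~a) = 00000000110011000000000000000000
  (((d | a) & c) | ((~d & (b | a)) & ~a)) = 00000011110011110000111100001111

(((d | a) & c) | ((~d & (b | a)) & ~a))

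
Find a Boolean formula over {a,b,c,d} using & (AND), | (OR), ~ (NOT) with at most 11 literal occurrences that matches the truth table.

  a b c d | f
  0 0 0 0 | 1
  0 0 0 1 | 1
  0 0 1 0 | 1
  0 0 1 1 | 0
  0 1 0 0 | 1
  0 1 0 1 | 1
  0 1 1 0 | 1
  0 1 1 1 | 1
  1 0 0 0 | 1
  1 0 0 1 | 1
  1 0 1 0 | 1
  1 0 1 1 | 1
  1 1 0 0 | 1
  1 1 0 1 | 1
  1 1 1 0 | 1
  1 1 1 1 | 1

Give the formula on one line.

  ~b = 1111000011110000
  (~b | c) = 1111001111110011
  (d | (~b | c)) = 1111011111110111
  (d & b) = 0000010100000101
  ~d = 1010101010101010
  ((d & b) | ~d) = 1010111110101111
  ((d | (~b | c)) & ((d & b) | ~d)) = 1010011110100111
  ~c = 1100110011001100
  (~c | ~d) = 1110111011101110
  ((~c | ~d) | a) = 1110111011111111
  (((d | (~b | c)) & ((d & b) | ~d)) | ((~c | ~d) | a)) = 1110111111111111

(((d | (~b | c)) & ((d & b) | ~d)) | ((~c | ~d) | a))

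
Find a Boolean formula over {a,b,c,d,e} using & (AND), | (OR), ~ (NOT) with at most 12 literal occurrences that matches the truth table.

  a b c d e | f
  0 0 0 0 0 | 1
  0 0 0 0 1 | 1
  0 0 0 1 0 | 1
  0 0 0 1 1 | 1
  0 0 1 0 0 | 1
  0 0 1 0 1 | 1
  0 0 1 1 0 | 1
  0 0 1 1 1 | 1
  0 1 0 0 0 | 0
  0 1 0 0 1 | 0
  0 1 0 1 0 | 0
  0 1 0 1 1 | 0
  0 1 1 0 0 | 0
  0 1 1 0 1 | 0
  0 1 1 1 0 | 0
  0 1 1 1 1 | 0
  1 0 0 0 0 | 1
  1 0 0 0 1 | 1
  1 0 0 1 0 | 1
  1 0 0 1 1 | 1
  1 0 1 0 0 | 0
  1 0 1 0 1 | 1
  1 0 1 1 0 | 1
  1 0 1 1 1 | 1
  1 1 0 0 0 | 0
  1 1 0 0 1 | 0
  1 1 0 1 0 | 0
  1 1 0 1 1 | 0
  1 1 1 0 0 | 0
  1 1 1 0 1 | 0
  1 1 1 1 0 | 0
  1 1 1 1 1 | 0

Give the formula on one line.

((((d | ~a) & ~b) | ((((e | d) | ~c) & a) | e)) & ~b)

  ~a = 11111111111111110000000000000000
  (d | ~a) = 11111111111111110011001100110011
  ~b = 11111111000000001111111100000000
  ((d | ~a) & ~b) = 11111111000000000011001100000000
  (e | d) = 01110111011101110111011101110111
  ~c = 11110000111100001111000011110000
  ((e | d) | ~c) = 11110111111101111111011111110111
  (((e | d) | ~c) & a) = 00000000000000001111011111110111
  ((((e | d) | ~c) & a) | e) = 01010101010101011111011111110111
  (((d | ~a) & ~b) | ((((e | d) | ~c) & a) | e)) = 11111111010101011111011111110111
  ((((d | ~a) & ~b) | ((((e | d) | ~c) & a) | e)) & ~b) = 11111111000000001111011100000000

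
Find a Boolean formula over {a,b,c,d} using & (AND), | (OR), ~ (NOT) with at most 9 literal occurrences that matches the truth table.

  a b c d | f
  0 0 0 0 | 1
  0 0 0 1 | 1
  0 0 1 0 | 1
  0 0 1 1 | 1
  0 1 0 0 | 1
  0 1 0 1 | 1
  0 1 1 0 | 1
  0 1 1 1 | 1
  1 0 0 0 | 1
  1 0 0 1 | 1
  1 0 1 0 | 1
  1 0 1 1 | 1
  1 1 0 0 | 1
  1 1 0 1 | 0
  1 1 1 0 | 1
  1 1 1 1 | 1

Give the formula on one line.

  ~c = 1100110011001100
  ~b = 1111000011110000
  (~c & ~b) = 1100000011000000
  ~d = 1010101010101010
  (~c | ~b) = 1111110011111100
  (~d & (~c | ~b)) = 1010100010101000
  ((~c & ~b) | (~d & (~c | ~b))) = 1110100011101000
  ~a = 1111111100000000
  (~a | ~d) = 1111111110101010
  ((~a | ~d) | c) = 1111111110111011
  (((~c & ~b) | (~d & (~c | ~b))) | ((~a | ~d) | c)) = 1111111111111011

(((~c & ~b) | (~d & (~c | ~b))) | ((~a | ~d) | c))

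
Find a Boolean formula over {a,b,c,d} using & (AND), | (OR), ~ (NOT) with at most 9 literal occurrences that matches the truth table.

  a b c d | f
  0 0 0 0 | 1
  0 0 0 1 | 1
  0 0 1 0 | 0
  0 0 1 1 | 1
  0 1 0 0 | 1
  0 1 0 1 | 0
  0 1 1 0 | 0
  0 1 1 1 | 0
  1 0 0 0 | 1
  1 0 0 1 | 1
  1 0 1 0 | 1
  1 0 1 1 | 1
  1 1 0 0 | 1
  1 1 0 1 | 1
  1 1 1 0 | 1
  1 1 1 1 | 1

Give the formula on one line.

  ~a = 1111111100000000
  ~c = 1100110011001100
  (~a & ~c) = 1100110000000000
  (a | (~a & ~c)) = 1100110011111111
  ~d = 1010101010101010
  ((a | (~a & ~c)) & ~d) = 1000100010101010
  ~b = 1111000011110000
  (~b & d) = 0101000001010000
  ((~b & d) | a) = 0101000011111111
  (((a | (~a & ~c)) & ~d) | ((~b & d) | a)) = 1101100011111111

(((a | (~a & ~c)) & ~d) | ((~b & d) | a))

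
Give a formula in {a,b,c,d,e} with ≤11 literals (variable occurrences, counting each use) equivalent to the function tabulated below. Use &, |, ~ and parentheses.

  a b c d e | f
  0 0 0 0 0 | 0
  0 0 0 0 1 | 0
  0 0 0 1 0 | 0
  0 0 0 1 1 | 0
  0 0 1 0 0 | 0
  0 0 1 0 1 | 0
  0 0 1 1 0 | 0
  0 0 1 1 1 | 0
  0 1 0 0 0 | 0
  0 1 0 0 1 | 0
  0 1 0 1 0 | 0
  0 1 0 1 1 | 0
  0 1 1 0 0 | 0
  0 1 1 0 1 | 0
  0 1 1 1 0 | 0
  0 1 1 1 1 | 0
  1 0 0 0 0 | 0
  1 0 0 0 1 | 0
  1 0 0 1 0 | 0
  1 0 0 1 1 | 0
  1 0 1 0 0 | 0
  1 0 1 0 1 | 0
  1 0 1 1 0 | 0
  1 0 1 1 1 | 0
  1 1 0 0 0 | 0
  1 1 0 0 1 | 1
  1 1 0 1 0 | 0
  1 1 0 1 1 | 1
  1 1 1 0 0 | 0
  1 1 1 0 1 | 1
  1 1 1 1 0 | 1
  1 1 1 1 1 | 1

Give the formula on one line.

  ~b = 11111111000000001111111100000000
  (~b & e) = 01010101000000000101010100000000
  (a | (~b & e)) = 01010101000000001111111111111111
  (c & d) = 00000011000000110000001100000011
  ~a = 11111111111111110000000000000000
  (~a & c) = 00001111000011110000000000000000
  (e | (~a & c)) = 01011111010111110101010101010101
  ((c & d) | (e | (~a & c))) = 01011111010111110101011101010111
  (b & ((c & d) | (e | (~a & c)))) = 00000000010111110000000001010111
  ((a | (~b & e)) & (b & ((c & d) | (e | (~a & c))))) = 00000000000000000000000001010111

((a | (~b & e)) & (b & ((c & d) | (e | (~a & c)))))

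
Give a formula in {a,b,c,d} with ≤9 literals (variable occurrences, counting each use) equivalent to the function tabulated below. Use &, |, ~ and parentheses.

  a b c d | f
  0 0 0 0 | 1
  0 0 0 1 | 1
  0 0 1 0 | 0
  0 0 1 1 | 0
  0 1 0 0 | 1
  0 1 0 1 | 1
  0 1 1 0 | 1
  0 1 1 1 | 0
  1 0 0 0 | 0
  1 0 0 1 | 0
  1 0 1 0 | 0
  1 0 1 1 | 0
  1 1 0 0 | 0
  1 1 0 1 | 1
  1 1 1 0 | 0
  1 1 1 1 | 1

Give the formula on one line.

  ~d = 1010101010101010
  (b & ~d) = 0000101000001010
  ~c = 1100110011001100
  ((b & ~d) | ~c) = 1100111011001110
  (a | ((b & ~d) | ~c)) = 1100111011111111
  ~a = 1111111100000000
  (~a | b) = 1111111100001111
  ((~a | b) | ~d) = 1111111110101111
  ((a | ((b & ~d) | ~c)) & ((~a | b) | ~d)) = 1100111010101111
  (~a | d) = 1111111101010101
  (((a | ((b & ~d) | ~c)) & ((~a | b) | ~d)) & (~a | d)) = 1100111000000101

(((a | ((b & ~d) | ~c)) & ((~a | b) | ~d)) & (~a | d))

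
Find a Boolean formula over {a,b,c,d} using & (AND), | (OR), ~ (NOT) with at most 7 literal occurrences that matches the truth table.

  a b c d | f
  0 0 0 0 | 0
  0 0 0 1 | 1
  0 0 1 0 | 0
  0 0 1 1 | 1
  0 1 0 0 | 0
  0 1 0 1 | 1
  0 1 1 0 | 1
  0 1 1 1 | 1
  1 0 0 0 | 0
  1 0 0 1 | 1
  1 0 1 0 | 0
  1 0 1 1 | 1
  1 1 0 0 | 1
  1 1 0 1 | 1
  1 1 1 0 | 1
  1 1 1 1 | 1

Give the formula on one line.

((d | ((d | b) & c)) | (d | (a & b)))

  (d | b) = 0101111101011111
  ((d | b) & c) = 0001001100010011
  (d | ((d | b) & c)) = 0101011101010111
  (a & b) = 0000000000001111
  (d | (a & b)) = 0101010101011111
  ((d | ((d | b) & c)) | (d | (a & b))) = 0101011101011111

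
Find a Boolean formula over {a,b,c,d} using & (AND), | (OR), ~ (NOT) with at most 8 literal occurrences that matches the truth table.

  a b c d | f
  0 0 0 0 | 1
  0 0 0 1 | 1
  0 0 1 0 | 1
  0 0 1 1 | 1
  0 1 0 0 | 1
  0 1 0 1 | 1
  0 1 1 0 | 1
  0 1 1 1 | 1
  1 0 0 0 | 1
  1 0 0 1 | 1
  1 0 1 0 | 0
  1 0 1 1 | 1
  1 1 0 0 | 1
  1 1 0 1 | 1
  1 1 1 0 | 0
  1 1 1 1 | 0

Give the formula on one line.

((~c | ((d & (~c | ~b)) & c)) | ~a)

  ~c = 1100110011001100
  ~b = 1111000011110000
  (~c | ~b) = 1111110011111100
  (d & (~c | ~b)) = 0101010001010100
  ((d & (~c | ~b)) & c) = 0001000000010000
  (~c | ((d & (~c | ~b)) & c)) = 1101110011011100
  ~a = 1111111100000000
  ((~c | ((d & (~c | ~b)) & c)) | ~a) = 1111111111011100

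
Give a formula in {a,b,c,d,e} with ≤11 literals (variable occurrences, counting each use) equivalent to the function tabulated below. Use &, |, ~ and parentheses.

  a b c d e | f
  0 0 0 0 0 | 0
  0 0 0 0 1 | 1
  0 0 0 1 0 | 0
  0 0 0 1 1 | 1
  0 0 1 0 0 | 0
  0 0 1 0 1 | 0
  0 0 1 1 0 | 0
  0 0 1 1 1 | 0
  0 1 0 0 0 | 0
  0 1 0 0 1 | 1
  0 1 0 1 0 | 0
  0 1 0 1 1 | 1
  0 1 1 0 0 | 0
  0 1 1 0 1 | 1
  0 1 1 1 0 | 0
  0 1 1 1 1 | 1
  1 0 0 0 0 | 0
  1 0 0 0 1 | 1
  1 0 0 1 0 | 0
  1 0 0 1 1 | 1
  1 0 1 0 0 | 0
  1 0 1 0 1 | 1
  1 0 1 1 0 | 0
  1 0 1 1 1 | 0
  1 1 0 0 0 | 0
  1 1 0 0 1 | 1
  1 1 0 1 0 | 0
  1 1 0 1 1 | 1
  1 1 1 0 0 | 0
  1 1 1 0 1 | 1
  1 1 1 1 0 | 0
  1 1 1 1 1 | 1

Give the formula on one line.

  ~c = 11110000111100001111000011110000
  ~b = 11111111000000001111111100000000
  (c | ~b) = 11111111000011111111111100001111
  ((c | ~b) & b) = 00000000000011110000000000001111
  ~d = 11001100110011001100110011001100
  (a & ~d) = 00000000000000001100110011001100
  (((c | ~b) & b) | (a & ~d)) = 00000000000011111100110011001111
  ((((c | ~b) & b) | (a & ~d)) & c) = 00000000000011110000110000001111
  (~c | ((((c | ~b) & b) | (a & ~d)) & c)) = 11110000111111111111110011111111
  ((~c | ((((c | ~b) & b) | (a & ~d)) & c)) & e) = 01010000010101010101010001010101

((~c | ((((c | ~b) & b) | (a & ~d)) & c)) & e)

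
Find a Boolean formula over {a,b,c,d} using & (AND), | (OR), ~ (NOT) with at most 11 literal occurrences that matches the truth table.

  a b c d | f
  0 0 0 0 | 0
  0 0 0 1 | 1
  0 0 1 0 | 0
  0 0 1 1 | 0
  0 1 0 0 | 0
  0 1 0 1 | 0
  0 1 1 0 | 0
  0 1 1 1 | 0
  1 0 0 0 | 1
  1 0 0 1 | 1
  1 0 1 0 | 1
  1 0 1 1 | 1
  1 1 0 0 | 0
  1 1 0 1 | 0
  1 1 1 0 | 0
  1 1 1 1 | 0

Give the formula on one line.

(~b & ((~b | a) & ((~c | a) & ((b | d) | (a | b)))))

  ~b = 1111000011110000
  (~b | a) = 1111000011111111
  ~c = 1100110011001100
  (~c | a) = 1100110011111111
  (b | d) = 0101111101011111
  (a | b) = 0000111111111111
  ((b | d) | (a | b)) = 0101111111111111
  ((~c | a) & ((b | d) | (a | b))) = 0100110011111111
  ((~b | a) & ((~c | a) & ((b | d) | (a | b)))) = 0100000011111111
  (~b & ((~b | a) & ((~c | a) & ((b | d) | (a | b))))) = 0100000011110000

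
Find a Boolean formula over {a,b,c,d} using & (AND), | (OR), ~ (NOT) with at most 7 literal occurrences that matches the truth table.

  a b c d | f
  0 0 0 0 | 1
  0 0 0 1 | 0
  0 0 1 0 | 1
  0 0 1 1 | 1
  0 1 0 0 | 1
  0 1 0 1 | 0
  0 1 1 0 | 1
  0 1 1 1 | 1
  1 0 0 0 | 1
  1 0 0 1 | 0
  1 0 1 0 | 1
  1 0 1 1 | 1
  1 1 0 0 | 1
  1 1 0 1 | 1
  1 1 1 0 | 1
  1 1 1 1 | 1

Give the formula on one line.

  ~d = 1010101010101010
  (~d | c) = 1011101110111011
  (b & a) = 0000000000001111
  ((~d | c) | (b & a)) = 1011101110111111

((~d | c) | (b & a))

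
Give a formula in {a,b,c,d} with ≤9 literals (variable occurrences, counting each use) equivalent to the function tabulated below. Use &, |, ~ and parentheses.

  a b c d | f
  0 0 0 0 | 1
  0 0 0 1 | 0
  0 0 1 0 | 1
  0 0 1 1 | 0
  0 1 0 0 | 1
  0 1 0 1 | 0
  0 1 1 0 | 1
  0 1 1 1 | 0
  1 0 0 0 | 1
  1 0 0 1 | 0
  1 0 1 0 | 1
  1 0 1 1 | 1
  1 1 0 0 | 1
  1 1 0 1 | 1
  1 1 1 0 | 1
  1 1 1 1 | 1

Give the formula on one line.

(~d | (((~d | c) | b) & (d & a)))

  ~d = 1010101010101010
  (~d | c) = 1011101110111011
  ((~d | c) | b) = 1011111110111111
  (d & a) = 0000000001010101
  (((~d | c) | b) & (d & a)) = 0000000000010101
  (~d | (((~d | c) | b) & (d & a))) = 1010101010111111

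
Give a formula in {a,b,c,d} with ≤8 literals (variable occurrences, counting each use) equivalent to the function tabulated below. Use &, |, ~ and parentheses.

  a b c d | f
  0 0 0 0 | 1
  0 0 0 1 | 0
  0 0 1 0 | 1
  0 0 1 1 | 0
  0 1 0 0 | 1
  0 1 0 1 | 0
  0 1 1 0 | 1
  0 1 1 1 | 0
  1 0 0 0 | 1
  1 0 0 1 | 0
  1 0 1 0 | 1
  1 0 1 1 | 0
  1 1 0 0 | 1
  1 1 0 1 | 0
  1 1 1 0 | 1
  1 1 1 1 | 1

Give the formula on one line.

  ~d = 1010101010101010
  (a & b) = 0000000000001111
  (~d | (a & b)) = 1010101010101111
  (~d | c) = 1011101110111011
  ((~d | (a & b)) & (~d | c)) = 1010101010101011

((~d | (a & b)) & (~d | c))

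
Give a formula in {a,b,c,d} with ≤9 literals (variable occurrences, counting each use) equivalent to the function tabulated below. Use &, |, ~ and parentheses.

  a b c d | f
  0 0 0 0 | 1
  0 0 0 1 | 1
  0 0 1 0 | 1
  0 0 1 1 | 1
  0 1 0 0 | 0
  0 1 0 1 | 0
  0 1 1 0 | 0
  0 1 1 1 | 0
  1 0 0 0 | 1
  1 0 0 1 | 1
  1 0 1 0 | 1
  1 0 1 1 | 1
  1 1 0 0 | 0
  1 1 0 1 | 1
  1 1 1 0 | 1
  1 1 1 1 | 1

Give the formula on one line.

(((((~a | d) | c) & (~d & a)) | (a & d)) | ~b)

  ~a = 1111111100000000
  (~a | d) = 1111111101010101
  ((~a | d) | c) = 1111111101110111
  ~d = 1010101010101010
  (~d & a) = 0000000010101010
  (((~a | d) | c) & (~d & a)) = 0000000000100010
  (a & d) = 0000000001010101
  ((((~a | d) | c) & (~d & a)) | (a & d)) = 0000000001110111
  ~b = 1111000011110000
  (((((~a | d) | c) & (~d & a)) | (a & d)) | ~b) = 1111000011110111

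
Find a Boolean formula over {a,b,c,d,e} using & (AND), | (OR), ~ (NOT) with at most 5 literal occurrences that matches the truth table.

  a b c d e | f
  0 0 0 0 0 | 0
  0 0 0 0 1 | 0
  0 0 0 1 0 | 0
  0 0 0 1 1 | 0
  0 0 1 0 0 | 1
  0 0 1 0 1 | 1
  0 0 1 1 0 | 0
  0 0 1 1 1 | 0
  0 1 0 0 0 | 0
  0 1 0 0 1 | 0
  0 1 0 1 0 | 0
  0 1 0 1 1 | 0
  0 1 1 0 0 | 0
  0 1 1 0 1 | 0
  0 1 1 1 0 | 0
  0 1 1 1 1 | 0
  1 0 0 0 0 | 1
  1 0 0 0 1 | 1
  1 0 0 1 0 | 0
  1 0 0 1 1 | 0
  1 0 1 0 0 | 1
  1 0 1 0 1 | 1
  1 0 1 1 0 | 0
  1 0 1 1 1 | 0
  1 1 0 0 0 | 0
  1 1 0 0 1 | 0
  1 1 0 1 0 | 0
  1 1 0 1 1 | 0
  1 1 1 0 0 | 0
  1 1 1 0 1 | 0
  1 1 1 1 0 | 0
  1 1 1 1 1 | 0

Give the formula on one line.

  ~d = 11001100110011001100110011001100
  ~b = 11111111000000001111111100000000
  (~d & ~b) = 11001100000000001100110000000000
  (d | c) = 00111111001111110011111100111111
  ((d | c) | a) = 00111111001111111111111111111111
  ((~d & ~b) & ((d | c) | a)) = 00001100000000001100110000000000

((~d & ~b) & ((d | c) | a))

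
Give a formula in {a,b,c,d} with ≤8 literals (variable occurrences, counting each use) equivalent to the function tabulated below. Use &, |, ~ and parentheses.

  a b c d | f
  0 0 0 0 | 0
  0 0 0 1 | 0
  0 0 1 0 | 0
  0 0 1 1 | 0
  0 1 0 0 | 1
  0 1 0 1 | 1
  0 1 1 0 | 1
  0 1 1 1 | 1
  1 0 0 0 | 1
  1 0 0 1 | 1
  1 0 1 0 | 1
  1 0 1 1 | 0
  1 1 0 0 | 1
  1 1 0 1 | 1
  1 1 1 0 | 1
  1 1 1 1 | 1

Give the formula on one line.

  ~d = 1010101010101010
  ~c = 1100110011001100
  (~c & d) = 0100010001000100
  ((~c & d) | b) = 0100111101001111
  (~d | ((~c & d) | b)) = 1110111111101111
  ((~d | ((~c & d) | b)) & a) = 0000000011101111
  (b | ((~d | ((~c & d) | b)) & a)) = 0000111111101111

(b | ((~d | ((~c & d) | b)) & a))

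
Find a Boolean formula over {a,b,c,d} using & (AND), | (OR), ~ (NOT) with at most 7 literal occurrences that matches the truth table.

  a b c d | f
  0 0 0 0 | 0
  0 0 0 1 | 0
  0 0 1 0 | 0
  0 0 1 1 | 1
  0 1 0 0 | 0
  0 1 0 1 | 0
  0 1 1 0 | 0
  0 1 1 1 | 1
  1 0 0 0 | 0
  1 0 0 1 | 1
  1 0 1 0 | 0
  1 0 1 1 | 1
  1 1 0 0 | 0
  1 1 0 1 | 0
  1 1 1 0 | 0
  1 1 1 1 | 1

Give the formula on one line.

((~c | d) & ((((d & a) | b) & ~b) | c))

  ~c = 1100110011001100
  (~c | d) = 1101110111011101
  (d & a) = 0000000001010101
  ((d & a) | b) = 0000111101011111
  ~b = 1111000011110000
  (((d & a) | b) & ~b) = 0000000001010000
  ((((d & a) | b) & ~b) | c) = 0011001101110011
  ((~c | d) & ((((d & a) | b) & ~b) | c)) = 0001000101010001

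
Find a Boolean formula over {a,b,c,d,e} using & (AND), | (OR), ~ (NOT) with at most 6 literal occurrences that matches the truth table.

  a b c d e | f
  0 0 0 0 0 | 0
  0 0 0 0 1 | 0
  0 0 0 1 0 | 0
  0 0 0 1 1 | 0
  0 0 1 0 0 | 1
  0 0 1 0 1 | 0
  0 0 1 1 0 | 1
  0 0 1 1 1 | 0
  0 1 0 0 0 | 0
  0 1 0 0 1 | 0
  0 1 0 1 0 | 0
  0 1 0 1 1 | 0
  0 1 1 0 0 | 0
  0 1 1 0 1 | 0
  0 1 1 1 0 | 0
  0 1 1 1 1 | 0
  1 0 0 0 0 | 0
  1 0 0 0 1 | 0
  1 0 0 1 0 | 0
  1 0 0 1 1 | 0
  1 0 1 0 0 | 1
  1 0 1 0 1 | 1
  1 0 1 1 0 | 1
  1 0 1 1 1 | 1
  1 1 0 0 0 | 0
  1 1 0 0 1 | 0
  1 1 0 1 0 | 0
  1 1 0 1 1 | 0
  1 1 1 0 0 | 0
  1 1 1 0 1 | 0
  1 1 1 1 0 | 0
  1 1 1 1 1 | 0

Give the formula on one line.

  ~e = 10101010101010101010101010101010
  (a | ~e) = 10101010101010101111111111111111
  ~b = 11111111000000001111111100000000
  (c & ~b) = 00001111000000000000111100000000
  ((a | ~e) & (c & ~b)) = 00001010000000000000111100000000

((a | ~e) & (c & ~b))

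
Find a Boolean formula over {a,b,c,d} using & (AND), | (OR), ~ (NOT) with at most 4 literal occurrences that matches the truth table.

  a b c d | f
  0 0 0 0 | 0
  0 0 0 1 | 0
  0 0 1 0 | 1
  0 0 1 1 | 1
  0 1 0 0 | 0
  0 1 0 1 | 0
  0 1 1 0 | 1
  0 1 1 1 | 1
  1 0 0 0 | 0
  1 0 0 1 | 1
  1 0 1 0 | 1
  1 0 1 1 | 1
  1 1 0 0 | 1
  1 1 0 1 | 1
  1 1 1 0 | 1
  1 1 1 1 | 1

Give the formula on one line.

(c | (a & (d | b)))

  (d | b) = 0101111101011111
  (a & (d | b)) = 0000000001011111
  (c | (a & (d | b))) = 0011001101111111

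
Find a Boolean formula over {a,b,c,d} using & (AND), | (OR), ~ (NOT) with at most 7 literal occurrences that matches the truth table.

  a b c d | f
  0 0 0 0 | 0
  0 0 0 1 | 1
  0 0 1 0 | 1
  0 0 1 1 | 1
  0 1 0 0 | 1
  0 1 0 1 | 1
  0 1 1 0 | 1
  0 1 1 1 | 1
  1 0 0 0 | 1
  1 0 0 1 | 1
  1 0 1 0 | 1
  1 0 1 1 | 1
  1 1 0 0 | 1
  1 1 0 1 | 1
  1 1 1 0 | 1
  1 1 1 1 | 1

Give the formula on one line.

  (c | d) = 0111011101110111
  (a | (c | d)) = 0111011111111111
  ((a | (c | d)) | b) = 0111111111111111

((a | (c | d)) | b)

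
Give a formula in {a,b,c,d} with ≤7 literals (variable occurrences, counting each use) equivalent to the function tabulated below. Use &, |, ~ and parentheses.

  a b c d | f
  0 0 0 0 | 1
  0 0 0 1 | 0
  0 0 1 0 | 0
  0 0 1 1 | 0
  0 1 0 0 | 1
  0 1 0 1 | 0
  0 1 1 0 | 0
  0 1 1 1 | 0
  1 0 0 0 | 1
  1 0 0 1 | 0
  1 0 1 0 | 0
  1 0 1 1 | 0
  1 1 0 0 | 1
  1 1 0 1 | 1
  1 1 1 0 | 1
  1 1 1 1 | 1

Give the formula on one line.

  ~d = 1010101010101010
  ~c = 1100110011001100
  (~d & ~c) = 1000100010001000
  (a & b) = 0000000000001111
  ((~d & ~c) | (a & b)) = 1000100010001111

((~d & ~c) | (a & b))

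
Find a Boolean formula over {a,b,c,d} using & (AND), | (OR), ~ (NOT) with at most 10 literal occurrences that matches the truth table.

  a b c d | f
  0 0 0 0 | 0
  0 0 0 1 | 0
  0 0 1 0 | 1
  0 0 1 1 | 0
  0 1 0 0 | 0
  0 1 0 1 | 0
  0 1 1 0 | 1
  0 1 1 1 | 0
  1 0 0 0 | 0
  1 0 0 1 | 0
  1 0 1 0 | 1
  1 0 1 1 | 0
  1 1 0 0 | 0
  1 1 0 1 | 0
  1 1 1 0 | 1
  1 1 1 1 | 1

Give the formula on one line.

(c & (((~c | ~d) & c) | (~c | ((d & c) & (a & b)))))

  ~c = 1100110011001100
  ~d = 1010101010101010
  (~c | ~d) = 1110111011101110
  ((~c | ~d) & c) = 0010001000100010
  (d & c) = 0001000100010001
  (a & b) = 0000000000001111
  ((d & c) & (a & b)) = 0000000000000001
  (~c | ((d & c) & (a & b))) = 1100110011001101
  (((~c | ~d) & c) | (~c | ((d & c) & (a & b)))) = 1110111011101111
  (c & (((~c | ~d) & c) | (~c | ((d & c) & (a & b))))) = 0010001000100011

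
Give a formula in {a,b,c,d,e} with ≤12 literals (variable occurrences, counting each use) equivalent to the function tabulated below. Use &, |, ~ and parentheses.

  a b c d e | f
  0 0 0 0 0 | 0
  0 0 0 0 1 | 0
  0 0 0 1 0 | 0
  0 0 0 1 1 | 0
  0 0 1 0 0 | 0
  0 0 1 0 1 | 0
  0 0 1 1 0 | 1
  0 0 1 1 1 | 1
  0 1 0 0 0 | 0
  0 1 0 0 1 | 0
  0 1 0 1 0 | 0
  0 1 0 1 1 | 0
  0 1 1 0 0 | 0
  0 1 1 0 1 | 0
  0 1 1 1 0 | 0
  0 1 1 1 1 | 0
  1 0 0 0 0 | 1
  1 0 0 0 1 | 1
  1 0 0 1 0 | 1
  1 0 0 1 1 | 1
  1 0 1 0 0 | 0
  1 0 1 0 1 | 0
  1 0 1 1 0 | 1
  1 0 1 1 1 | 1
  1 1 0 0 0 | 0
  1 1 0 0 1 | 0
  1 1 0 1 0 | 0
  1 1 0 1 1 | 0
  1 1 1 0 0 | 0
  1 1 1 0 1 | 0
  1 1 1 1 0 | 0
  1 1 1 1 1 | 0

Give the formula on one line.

  (d | e) = 01110111011101110111011101110111
  (c & (d | e)) = 00000111000001110000011100000111
  ((c & (d | e)) | a) = 00000111000001111111111111111111
  ~b = 11111111000000001111111100000000
  (((c & (d | e)) | a) & ~b) = 00000111000000001111111100000000
  (d & ~b) = 00110011000000000011001100000000
  ~c = 11110000111100001111000011110000
  (~b & ~c) = 11110000000000001111000000000000
  ((d & ~b) | (~b & ~c)) = 11110011000000001111001100000000
  ((((c & (d | e)) | a) & ~b) & ((d & ~b) | (~b & ~c))) = 00000011000000001111001100000000

((((c & (d | e)) | a) & ~b) & ((d & ~b) | (~b & ~c)))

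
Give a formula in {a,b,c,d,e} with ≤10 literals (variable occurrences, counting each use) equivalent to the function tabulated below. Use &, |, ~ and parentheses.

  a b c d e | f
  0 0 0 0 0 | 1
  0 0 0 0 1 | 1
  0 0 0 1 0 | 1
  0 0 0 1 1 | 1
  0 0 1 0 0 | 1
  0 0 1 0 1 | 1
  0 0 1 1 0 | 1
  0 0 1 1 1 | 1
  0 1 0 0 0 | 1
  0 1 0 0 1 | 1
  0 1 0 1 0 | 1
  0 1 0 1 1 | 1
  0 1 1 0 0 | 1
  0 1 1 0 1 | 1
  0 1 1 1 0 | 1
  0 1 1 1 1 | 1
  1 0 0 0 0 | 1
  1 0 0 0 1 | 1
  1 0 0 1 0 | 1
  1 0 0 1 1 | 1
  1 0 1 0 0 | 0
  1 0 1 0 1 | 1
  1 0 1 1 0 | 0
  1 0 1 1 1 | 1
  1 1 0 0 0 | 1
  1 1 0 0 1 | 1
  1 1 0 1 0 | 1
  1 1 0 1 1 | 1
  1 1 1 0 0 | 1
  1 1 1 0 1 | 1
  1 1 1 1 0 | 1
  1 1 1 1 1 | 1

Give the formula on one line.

(((b | ~a) | ((e & ~d) | ~c)) | ((~c & ~d) | e))

  ~a = 11111111111111110000000000000000
  (b | ~a) = 11111111111111110000000011111111
  ~d = 11001100110011001100110011001100
  (e & ~d) = 01000100010001000100010001000100
  ~c = 11110000111100001111000011110000
  ((e & ~d) | ~c) = 11110100111101001111010011110100
  ((b | ~a) | ((e & ~d) | ~c)) = 11111111111111111111010011111111
  (~c & ~d) = 11000000110000001100000011000000
  ((~c & ~d) | e) = 11010101110101011101010111010101
  (((b | ~a) | ((e & ~d) | ~c)) | ((~c & ~d) | e)) = 11111111111111111111010111111111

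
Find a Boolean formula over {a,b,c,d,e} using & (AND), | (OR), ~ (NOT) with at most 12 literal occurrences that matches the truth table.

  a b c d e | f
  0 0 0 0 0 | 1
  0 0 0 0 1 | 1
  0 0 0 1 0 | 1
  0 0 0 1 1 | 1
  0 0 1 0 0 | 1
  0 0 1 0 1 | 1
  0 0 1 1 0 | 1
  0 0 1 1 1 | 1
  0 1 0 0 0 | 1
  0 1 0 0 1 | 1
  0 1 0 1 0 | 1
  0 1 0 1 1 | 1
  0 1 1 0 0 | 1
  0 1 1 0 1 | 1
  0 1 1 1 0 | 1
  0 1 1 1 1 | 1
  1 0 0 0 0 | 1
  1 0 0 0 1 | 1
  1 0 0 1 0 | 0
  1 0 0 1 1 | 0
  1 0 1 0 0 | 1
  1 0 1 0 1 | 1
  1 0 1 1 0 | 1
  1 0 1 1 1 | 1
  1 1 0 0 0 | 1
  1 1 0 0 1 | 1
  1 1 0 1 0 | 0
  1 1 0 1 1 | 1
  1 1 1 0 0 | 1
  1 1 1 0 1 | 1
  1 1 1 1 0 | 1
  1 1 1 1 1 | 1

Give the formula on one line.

  ~d = 11001100110011001100110011001100
  (~d & a) = 00000000000000001100110011001100
  ~a = 11111111111111110000000000000000
  (~a | c) = 11111111111111110000111100001111
  ((~d & a) | (~a | c)) = 11111111111111111100111111001111
  (a & d) = 00000000000000000011001100110011
  (e & (a & d)) = 00000000000000000001000100010001
  (b | ~d) = 11001100111111111100110011111111
  ((e & (a & d)) & (b | ~d)) = 00000000000000000000000000010001
  (((~d & a) | (~a | c)) | ((e & (a & d)) & (b | ~d))) = 11111111111111111100111111011111

(((~d & a) | (~a | c)) | ((e & (a & d)) & (b | ~d)))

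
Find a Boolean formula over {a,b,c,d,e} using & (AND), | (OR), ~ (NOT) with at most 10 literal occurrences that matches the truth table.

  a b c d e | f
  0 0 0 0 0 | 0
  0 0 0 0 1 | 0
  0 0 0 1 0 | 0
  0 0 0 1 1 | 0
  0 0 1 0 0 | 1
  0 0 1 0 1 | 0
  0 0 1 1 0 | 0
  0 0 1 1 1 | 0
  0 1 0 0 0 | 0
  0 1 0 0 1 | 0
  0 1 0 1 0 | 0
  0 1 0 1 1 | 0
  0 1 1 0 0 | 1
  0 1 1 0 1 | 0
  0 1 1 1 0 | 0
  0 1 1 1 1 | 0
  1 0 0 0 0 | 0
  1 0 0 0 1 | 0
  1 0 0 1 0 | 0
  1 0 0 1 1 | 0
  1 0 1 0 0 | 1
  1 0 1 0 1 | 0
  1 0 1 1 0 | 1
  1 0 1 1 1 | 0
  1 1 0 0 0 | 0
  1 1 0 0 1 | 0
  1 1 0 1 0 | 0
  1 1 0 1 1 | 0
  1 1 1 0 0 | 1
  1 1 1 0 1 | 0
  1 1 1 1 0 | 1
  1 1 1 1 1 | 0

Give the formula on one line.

  ~d = 11001100110011001100110011001100
  (~d | a) = 11001100110011001111111111111111
  ((~d | a) & c) = 00001100000011000000111100001111
  ~c = 11110000111100001111000011110000
  (~c & e) = 01010000010100000101000001010000
  ~a = 11111111111111110000000000000000
  ((~c & e) & ~a) = 01010000010100000000000000000000
  (((~d | a) & c) | ((~c & e) & ~a)) = 01011100010111000000111100001111
  ~e = 10101010101010101010101010101010
  ((((~d | a) & c) | ((~c & e) & ~a)) & ~e) = 00001000000010000000101000001010

((((~d | a) & c) | ((~c & e) & ~a)) & ~e)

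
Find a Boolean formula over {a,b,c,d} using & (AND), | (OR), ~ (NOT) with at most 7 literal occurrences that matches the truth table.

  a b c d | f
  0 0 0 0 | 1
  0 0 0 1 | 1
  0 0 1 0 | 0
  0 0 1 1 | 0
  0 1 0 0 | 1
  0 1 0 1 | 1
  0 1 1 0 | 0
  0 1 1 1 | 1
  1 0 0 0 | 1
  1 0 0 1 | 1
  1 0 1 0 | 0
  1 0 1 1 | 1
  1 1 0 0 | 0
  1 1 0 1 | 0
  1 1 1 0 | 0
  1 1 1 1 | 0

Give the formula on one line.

  ~a = 1111111100000000
  (~a & b) = 0000111100000000
  ~b = 1111000011110000
  ((~a & b) | ~b) = 1111111111110000
  (b | a) = 0000111111111111
  (d & (b | a)) = 0000010101010101
  ~c = 1100110011001100
  ((d & (b | a)) | ~c) = 1100110111011101
  (((~a & b) | ~b) & ((d & (b | a)) | ~c)) = 1100110111010000

(((~a & b) | ~b) & ((d & (b | a)) | ~c))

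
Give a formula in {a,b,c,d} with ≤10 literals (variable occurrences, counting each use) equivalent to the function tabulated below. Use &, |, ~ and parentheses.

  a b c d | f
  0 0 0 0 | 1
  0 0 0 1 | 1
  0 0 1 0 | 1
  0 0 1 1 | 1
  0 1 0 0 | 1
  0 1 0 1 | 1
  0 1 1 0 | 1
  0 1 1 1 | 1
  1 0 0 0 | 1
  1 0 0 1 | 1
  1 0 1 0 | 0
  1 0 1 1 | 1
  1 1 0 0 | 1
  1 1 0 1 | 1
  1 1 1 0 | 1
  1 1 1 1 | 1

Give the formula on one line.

((~a | d) | ((a | d) & (((b & a) | ~c) & ~d)))

  ~a = 1111111100000000
  (~a | d) = 1111111101010101
  (a | d) = 0101010111111111
  (b & a) = 0000000000001111
  ~c = 1100110011001100
  ((b & a) | ~c) = 1100110011001111
  ~d = 1010101010101010
  (((b & a) | ~c) & ~d) = 1000100010001010
  ((a | d) & (((b & a) | ~c) & ~d)) = 0000000010001010
  ((~a | d) | ((a | d) & (((b & a) | ~c) & ~d))) = 1111111111011111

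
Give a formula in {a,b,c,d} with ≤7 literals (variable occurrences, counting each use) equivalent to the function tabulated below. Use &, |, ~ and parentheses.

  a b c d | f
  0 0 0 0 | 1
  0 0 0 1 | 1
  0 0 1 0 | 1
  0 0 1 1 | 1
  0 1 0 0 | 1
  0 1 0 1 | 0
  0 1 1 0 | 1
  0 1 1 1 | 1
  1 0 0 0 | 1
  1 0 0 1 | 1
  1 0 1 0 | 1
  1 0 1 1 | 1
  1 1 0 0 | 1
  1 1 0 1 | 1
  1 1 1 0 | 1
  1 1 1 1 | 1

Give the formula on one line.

  ~d = 1010101010101010
  (a | ~d) = 1010101011111111
  ~b = 1111000011110000
  (~b | ~d) = 1111101011111010
  ~a = 1111111100000000
  (c & ~a) = 0011001100000000
  ((~b | ~d) | (c & ~a)) = 1111101111111010
  ((a | ~d) | ((~b | ~d) | (c & ~a))) = 1111101111111111

((a | ~d) | ((~b | ~d) | (c & ~a)))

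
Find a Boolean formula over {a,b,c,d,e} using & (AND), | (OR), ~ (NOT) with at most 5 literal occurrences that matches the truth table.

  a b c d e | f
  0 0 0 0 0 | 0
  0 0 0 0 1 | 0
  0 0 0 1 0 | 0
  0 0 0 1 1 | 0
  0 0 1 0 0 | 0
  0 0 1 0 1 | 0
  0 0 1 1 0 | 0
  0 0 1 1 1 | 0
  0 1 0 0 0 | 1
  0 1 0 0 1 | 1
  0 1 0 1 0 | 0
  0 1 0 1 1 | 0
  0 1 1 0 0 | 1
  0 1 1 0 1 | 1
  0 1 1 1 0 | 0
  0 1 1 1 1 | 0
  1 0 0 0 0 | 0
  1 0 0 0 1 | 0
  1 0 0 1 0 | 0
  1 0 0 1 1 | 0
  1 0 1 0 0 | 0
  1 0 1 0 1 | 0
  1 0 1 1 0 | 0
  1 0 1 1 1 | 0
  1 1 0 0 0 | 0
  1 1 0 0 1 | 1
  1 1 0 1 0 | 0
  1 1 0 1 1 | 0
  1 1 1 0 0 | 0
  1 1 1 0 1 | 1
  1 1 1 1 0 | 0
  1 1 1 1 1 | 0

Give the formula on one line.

(((~a | (a & e)) & ~d) & b)

  ~a = 11111111111111110000000000000000
  (a & e) = 00000000000000000101010101010101
  (~a | (a & e)) = 11111111111111110101010101010101
  ~d = 11001100110011001100110011001100
  ((~a | (a & e)) & ~d) = 11001100110011000100010001000100
  (((~a | (a & e)) & ~d) & b) = 00000000110011000000000001000100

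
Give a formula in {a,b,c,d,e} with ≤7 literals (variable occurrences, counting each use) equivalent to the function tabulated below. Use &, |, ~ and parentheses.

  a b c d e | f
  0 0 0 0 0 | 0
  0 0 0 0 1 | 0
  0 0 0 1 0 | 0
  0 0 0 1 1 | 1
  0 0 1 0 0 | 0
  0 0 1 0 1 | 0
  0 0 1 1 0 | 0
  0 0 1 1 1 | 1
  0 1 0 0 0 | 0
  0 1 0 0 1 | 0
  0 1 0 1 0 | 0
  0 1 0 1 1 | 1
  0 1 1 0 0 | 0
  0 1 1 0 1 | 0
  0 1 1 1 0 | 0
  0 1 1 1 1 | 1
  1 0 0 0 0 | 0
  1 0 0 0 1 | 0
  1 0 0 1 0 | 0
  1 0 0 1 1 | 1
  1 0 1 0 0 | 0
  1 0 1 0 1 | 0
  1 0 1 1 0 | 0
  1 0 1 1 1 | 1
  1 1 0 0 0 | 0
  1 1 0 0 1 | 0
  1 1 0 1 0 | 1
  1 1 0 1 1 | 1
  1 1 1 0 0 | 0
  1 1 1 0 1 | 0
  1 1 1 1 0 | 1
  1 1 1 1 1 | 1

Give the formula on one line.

  (e | a) = 01010101010101011111111111111111
  ((e | a) & d) = 00010001000100010011001100110011
  (e | b) = 01010101111111110101010111111111
  (((e | a) & d) & (e | b)) = 00010001000100010001000100110011

(((e | a) & d) & (e | b))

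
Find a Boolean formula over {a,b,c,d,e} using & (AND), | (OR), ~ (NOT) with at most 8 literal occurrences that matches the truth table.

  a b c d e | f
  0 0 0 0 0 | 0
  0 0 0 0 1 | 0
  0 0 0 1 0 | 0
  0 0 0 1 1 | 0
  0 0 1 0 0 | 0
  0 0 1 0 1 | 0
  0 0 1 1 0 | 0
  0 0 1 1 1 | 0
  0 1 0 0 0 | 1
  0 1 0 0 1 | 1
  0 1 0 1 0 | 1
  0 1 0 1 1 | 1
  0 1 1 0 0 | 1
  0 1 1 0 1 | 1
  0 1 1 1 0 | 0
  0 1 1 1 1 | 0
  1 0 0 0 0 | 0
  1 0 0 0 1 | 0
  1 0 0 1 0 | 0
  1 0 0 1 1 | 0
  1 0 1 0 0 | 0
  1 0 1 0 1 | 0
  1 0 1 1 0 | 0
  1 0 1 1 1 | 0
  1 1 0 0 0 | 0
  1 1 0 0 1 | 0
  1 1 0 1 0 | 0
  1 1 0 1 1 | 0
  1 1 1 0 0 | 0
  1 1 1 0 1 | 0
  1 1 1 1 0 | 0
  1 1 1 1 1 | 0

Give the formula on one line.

((~a & b) & ((~d | (~e & a)) | ~c))

  ~a = 11111111111111110000000000000000
  (~a & b) = 00000000111111110000000000000000
  ~d = 11001100110011001100110011001100
  ~e = 10101010101010101010101010101010
  (~e & a) = 00000000000000001010101010101010
  (~d | (~e & a)) = 11001100110011001110111011101110
  ~c = 11110000111100001111000011110000
  ((~d | (~e & a)) | ~c) = 11111100111111001111111011111110
  ((~a & b) & ((~d | (~e & a)) | ~c)) = 00000000111111000000000000000000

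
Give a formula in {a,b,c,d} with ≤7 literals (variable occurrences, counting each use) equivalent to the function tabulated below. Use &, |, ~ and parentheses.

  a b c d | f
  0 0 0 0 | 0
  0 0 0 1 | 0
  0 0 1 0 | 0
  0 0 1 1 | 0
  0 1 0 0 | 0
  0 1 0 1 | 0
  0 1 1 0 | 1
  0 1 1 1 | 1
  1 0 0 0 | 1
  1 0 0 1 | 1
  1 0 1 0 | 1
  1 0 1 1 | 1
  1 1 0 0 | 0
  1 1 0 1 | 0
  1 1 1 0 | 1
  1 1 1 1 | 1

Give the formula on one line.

  (c & b) = 0000001100000011
  ~b = 1111000011110000
  (~b & a) = 0000000011110000
  ((c & b) | (~b & a)) = 0000001111110011

((c & b) | (~b & a))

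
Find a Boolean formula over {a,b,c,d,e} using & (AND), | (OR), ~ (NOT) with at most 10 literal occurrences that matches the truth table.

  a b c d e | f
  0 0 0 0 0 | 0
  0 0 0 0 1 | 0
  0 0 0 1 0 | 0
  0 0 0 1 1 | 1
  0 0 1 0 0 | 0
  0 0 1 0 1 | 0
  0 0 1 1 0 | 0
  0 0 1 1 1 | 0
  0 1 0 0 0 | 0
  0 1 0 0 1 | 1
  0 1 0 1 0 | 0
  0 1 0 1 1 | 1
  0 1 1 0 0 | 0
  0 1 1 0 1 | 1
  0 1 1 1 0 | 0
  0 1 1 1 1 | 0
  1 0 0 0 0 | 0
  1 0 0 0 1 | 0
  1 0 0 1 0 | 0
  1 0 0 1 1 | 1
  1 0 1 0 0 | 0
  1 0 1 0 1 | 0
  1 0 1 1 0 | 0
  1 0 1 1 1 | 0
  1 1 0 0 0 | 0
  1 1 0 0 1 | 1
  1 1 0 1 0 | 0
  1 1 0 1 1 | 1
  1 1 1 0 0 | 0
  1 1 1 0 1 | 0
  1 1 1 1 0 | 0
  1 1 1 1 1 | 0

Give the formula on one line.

(e & ((~c & d) | (b & (~d & ((~a & (c | d)) | ~c)))))

  ~c = 11110000111100001111000011110000
  (~c & d) = 00110000001100000011000000110000
  ~d = 11001100110011001100110011001100
  ~a = 11111111111111110000000000000000
  (c | d) = 00111111001111110011111100111111
  (~a & (c | d)) = 00111111001111110000000000000000
  ((~a & (c | d)) | ~c) = 11111111111111111111000011110000
  (~d & ((~a & (c | d)) | ~c)) = 11001100110011001100000011000000
  (b & (~d & ((~a & (c | d)) | ~c))) = 00000000110011000000000011000000
  ((~c & d) | (b & (~d & ((~a & (c | d)) | ~c)))) = 00110000111111000011000011110000
  (e & ((~c & d) | (b & (~d & ((~a & (c | d)) | ~c))))) = 00010000010101000001000001010000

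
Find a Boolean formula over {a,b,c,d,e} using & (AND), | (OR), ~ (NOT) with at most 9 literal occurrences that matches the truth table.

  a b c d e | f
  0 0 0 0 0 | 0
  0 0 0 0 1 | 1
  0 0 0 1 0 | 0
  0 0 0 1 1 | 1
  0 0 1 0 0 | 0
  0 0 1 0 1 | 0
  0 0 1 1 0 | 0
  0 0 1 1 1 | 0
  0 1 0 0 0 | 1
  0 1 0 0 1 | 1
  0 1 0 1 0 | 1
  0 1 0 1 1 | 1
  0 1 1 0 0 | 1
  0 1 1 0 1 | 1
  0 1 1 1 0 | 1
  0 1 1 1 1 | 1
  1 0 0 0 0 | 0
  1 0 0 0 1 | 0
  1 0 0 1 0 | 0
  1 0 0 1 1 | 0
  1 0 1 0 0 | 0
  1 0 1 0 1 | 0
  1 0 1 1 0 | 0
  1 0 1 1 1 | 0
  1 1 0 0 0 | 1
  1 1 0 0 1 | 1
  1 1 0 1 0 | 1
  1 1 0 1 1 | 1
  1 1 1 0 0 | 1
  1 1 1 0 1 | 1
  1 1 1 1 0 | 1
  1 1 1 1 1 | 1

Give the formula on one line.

  (e | a) = 01010101010101011111111111111111
  ~e = 10101010101010101010101010101010
  (~e & b) = 00000000101010100000000010101010
  ((e | a) | (~e & b)) = 01010101111111111111111111111111
  ~c = 11110000111100001111000011110000
  (~c | ~e) = 11111010111110101111101011111010
  ~a = 11111111111111110000000000000000
  ((~c | ~e) & ~a) = 11111010111110100000000000000000
  (((e | a) | (~e & b)) & ((~c | ~e) & ~a)) = 01010000111110100000000000000000
  (b | (((e | a) | (~e & b)) & ((~c | ~e) & ~a))) = 01010000111111110000000011111111

(b | (((e | a) | (~e & b)) & ((~c | ~e) & ~a)))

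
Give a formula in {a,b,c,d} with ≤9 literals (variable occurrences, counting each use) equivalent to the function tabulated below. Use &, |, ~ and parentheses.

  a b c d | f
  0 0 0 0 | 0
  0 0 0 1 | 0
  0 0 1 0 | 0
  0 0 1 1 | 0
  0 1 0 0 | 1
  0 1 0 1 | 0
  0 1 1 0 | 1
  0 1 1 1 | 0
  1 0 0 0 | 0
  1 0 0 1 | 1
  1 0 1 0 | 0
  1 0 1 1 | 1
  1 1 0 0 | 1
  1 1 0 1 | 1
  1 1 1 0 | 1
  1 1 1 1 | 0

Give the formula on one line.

((~d & b) | (((~b & a) | (a & ~c)) & (d | (b & a))))

  ~d = 1010101010101010
  (~d & b) = 0000101000001010
  ~b = 1111000011110000
  (~b & a) = 0000000011110000
  ~c = 1100110011001100
  (a & ~c) = 0000000011001100
  ((~b & a) | (a & ~c)) = 0000000011111100
  (b & a) = 0000000000001111
  (d | (b & a)) = 0101010101011111
  (((~b & a) | (a & ~c)) & (d | (b & a))) = 0000000001011100
  ((~d & b) | (((~b & a) | (a & ~c)) & (d | (b & a)))) = 0000101001011110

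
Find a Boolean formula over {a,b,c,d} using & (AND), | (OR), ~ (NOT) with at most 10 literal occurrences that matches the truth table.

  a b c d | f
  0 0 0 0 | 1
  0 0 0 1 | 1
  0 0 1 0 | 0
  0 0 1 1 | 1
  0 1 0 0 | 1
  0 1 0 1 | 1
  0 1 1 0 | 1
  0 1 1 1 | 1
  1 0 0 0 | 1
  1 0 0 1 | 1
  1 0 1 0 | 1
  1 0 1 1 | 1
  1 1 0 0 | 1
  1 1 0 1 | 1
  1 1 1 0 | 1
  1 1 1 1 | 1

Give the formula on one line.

  ~c = 1100110011001100
  (~c | b) = 1100111111001111
  (c & (~c | b)) = 0000001100000011
  ((c & (~c | b)) | d) = 0101011101010111
  (d | a) = 0101010111111111
  (((c & (~c | b)) | d) | (d | a)) = 0101011111111111
  (~c | (((c & (~c | b)) | d) | (d | a))) = 1101111111111111

(~c | (((c & (~c | b)) | d) | (d | a)))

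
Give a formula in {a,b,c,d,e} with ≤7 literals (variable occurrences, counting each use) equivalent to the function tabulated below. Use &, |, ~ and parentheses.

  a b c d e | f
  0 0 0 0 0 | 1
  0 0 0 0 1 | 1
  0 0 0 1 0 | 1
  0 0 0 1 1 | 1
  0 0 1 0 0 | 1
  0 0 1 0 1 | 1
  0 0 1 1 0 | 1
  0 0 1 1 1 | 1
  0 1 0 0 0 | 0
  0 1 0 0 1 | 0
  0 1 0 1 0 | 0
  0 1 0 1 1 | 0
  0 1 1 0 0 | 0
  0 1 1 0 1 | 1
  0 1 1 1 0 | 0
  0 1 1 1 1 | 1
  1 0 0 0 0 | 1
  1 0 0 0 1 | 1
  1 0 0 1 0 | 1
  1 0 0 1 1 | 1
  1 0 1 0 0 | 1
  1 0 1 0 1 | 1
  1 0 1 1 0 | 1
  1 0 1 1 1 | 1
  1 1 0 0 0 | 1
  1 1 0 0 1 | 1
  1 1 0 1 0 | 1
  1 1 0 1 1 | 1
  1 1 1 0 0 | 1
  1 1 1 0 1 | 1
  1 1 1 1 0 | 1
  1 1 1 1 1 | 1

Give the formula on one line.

(a | (~b | (c & (e & b))))

  ~b = 11111111000000001111111100000000
  (e & b) = 00000000010101010000000001010101
  (c & (e & b)) = 00000000000001010000000000000101
  (~b | (c & (e & b))) = 11111111000001011111111100000101
  (a | (~b | (c & (e & b)))) = 11111111000001011111111111111111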